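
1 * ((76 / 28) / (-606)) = -19 / 4242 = -0.00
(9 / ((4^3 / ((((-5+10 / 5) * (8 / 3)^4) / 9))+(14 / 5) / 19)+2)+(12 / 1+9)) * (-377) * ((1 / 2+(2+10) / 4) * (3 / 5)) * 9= -3702519639 / 33430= -110754.40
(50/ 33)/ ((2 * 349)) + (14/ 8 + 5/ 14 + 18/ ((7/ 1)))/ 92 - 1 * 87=-2579524777/ 29667792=-86.95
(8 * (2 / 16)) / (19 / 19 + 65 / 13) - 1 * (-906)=5437 / 6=906.17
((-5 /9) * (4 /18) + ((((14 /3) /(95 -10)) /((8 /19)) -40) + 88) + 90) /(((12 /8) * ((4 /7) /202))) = 2687102677 /82620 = 32523.63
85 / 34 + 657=659.50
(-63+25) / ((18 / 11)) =-209 / 9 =-23.22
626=626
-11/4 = -2.75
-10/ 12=-5/ 6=-0.83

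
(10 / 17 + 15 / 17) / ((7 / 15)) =375 / 119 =3.15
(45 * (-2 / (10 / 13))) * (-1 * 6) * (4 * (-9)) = -25272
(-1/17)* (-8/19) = 8/323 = 0.02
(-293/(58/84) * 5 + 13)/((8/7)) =-428071/232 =-1845.13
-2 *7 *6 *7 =-588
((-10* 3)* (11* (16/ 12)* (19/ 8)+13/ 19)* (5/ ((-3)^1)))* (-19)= -101225/ 3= -33741.67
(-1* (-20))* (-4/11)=-80/11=-7.27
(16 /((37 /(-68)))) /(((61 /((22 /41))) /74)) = -47872 /2501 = -19.14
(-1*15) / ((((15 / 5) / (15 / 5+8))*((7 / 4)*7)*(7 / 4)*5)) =-176 / 343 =-0.51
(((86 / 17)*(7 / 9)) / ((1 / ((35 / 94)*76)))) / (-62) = -1.80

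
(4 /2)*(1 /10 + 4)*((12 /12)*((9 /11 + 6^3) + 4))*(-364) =-36250396 /55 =-659098.11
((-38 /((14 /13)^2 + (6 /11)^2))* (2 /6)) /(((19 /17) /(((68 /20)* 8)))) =-11819522 /55875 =-211.54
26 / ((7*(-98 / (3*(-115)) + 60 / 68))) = 152490 / 47887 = 3.18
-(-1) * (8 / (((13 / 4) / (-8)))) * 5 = -1280 / 13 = -98.46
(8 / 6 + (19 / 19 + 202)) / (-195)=-613 / 585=-1.05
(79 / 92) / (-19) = -79 / 1748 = -0.05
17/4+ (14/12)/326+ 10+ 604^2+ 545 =178668499/489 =365375.25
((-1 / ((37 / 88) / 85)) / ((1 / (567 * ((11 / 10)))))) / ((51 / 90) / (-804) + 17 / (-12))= 6619203360 / 74407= 88959.42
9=9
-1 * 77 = -77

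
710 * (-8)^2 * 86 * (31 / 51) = 121143040 / 51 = 2375353.73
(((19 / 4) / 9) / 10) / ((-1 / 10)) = -0.53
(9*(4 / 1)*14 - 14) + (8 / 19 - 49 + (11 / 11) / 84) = 704527 / 1596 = 441.43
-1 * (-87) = 87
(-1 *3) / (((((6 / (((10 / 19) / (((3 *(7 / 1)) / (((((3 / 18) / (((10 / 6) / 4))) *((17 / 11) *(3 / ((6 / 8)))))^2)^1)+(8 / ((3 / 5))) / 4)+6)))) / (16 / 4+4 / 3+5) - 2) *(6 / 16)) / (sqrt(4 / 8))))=-11467520 *sqrt(2) / 34648631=-0.47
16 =16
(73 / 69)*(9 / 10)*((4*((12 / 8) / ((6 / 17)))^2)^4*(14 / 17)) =629049185709 / 29440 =21367159.84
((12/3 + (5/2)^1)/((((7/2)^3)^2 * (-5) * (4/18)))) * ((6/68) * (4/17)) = -11232/170002805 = -0.00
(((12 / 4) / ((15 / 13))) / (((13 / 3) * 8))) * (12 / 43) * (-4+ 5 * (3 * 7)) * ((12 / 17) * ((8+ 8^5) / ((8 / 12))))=15772968 / 215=73362.64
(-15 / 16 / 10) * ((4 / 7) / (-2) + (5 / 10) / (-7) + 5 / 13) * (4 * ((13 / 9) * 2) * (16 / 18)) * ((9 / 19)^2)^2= -1215 / 912247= -0.00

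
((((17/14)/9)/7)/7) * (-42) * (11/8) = -187/1176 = -0.16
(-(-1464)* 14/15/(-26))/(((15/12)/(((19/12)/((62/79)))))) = -2563708/30225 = -84.82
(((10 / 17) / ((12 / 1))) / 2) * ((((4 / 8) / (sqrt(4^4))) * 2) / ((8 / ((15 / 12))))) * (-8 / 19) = -25 / 248064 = -0.00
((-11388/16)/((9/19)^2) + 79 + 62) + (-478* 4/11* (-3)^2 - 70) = -4665.48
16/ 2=8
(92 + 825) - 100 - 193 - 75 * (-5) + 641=1640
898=898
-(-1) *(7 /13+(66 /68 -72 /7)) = -27155 /3094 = -8.78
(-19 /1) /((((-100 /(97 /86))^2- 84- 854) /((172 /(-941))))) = 15374306 /30645715439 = 0.00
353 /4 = 88.25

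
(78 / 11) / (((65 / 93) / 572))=29016 / 5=5803.20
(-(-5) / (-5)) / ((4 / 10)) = -5 / 2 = -2.50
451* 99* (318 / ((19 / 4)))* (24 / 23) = 1363044672 / 437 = 3119095.36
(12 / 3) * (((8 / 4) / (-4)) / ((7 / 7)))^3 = -1 / 2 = -0.50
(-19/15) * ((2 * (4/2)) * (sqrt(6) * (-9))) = 228 * sqrt(6)/5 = 111.70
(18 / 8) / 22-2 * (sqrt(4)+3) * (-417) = 366969 / 88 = 4170.10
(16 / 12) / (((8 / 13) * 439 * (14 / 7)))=13 / 5268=0.00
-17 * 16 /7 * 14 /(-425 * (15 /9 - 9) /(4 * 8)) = -1536 /275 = -5.59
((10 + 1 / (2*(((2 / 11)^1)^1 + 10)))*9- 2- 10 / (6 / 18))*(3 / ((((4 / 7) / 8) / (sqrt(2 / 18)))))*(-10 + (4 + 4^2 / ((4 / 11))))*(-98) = -12187721 / 4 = -3046930.25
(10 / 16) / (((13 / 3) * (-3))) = -5 / 104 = -0.05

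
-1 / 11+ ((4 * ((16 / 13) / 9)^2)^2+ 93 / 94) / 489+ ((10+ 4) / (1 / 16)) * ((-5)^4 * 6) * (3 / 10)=23876641159248131681 / 94748609444346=251999.91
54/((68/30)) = 405/17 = 23.82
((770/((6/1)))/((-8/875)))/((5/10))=-336875/12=-28072.92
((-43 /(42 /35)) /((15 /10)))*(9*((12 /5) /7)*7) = -516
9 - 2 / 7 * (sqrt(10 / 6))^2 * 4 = 149 / 21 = 7.10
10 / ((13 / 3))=30 / 13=2.31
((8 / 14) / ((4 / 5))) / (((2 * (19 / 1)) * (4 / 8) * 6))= 5 / 798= 0.01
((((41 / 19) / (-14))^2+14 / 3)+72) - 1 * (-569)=137059415 / 212268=645.69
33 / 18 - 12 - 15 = -151 / 6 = -25.17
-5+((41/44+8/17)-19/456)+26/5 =35023/22440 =1.56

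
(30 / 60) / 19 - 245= -9309 / 38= -244.97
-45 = -45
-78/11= -7.09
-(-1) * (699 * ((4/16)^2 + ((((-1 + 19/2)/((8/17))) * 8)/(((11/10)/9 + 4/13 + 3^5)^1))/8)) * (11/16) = 65.69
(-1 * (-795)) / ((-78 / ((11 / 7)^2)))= -32065 / 1274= -25.17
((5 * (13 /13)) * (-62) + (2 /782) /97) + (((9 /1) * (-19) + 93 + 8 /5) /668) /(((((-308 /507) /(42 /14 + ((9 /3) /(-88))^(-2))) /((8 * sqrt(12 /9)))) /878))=1318136.19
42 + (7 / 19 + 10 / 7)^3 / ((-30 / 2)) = 1468509391 / 35289555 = 41.61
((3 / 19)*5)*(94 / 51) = 470 / 323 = 1.46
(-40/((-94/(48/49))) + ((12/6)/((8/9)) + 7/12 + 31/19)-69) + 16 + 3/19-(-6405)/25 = 208.24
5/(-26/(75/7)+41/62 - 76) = -0.06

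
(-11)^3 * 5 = -6655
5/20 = 1/4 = 0.25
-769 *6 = -4614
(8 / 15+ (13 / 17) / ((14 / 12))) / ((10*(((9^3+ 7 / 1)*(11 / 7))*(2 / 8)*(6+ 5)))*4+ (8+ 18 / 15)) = 1061 / 113554611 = 0.00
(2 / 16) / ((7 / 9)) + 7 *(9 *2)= 7065 / 56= 126.16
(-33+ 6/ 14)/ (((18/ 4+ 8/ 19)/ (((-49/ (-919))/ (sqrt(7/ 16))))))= -34656*sqrt(7)/ 171853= -0.53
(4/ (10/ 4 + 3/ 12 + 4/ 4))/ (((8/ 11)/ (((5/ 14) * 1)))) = 11/ 21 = 0.52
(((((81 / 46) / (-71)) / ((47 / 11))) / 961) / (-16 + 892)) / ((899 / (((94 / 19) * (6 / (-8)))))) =891 / 31308748492304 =0.00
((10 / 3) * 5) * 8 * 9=1200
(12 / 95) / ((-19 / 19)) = -12 / 95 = -0.13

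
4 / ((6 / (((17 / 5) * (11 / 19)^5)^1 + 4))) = 34839898 / 12380495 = 2.81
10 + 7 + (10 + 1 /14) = 379 /14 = 27.07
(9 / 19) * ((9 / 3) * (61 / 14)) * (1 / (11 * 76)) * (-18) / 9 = -1647 / 111188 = -0.01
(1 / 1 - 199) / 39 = -66 / 13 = -5.08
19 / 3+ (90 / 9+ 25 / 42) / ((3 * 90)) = 14453 / 2268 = 6.37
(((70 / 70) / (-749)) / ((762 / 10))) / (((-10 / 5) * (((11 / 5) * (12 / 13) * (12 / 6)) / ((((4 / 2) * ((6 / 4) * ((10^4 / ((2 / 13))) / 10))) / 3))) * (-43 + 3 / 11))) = -0.00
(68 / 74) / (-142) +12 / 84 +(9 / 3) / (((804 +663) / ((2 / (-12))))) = 7340083 / 53953326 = 0.14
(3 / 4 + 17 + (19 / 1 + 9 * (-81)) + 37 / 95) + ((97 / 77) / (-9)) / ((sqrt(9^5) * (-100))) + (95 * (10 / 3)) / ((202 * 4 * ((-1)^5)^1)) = -22370669147947 / 32315768100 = -692.25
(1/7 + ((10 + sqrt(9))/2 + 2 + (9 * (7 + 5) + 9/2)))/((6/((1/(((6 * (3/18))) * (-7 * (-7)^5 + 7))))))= 53/308847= 0.00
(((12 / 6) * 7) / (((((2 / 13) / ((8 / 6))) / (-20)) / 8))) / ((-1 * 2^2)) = 14560 / 3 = 4853.33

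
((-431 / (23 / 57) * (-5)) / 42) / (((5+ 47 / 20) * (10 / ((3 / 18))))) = 40945 / 142002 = 0.29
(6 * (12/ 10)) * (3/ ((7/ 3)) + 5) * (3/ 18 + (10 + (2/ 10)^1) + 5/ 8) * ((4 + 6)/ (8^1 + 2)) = 497.45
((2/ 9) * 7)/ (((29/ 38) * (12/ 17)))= 2261/ 783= 2.89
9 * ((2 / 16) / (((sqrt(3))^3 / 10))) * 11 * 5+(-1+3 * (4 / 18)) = -1 / 3+275 * sqrt(3) / 4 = 118.75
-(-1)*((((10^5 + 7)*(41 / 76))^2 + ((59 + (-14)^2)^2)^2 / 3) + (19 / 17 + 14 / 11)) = 4666238183474875 / 1080112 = 4320142895.81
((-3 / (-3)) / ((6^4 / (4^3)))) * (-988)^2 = 3904576 / 81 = 48204.64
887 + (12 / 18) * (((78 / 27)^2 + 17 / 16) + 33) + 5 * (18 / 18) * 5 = 1827889 / 1944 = 940.27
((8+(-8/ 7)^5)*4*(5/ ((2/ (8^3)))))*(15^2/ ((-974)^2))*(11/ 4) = 80536896000/ 3986099383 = 20.20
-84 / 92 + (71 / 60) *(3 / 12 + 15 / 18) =6109 / 16560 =0.37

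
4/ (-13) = -4/ 13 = -0.31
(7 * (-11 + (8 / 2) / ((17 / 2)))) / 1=-1253 / 17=-73.71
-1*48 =-48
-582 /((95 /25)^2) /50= -291 /361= -0.81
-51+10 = -41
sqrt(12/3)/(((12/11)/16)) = 88/3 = 29.33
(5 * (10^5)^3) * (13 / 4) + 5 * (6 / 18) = 48750000000000005 / 3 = 16250000000000001.67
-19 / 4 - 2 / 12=-59 / 12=-4.92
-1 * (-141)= 141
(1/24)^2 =1/576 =0.00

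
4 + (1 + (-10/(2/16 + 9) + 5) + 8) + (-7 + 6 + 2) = 1307/73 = 17.90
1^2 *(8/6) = 4/3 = 1.33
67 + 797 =864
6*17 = 102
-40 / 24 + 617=1846 / 3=615.33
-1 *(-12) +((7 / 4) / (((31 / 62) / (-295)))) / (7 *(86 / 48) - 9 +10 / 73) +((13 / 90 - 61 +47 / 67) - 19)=-2703548011 / 7772670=-347.83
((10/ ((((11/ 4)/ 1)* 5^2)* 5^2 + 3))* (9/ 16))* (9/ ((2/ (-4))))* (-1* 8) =3240/ 6887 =0.47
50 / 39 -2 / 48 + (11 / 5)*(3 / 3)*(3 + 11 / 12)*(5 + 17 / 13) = 6671 / 120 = 55.59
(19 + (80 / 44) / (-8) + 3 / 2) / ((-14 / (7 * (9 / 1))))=-2007 / 22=-91.23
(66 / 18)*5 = 55 / 3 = 18.33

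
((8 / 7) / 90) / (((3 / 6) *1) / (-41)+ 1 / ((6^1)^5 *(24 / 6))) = -566784 / 542885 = -1.04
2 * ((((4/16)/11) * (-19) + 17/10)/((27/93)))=961/110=8.74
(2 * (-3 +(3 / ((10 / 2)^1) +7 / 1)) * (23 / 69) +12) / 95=226 / 1425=0.16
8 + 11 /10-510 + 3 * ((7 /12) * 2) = -2487 /5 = -497.40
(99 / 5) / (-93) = -33 / 155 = -0.21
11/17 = 0.65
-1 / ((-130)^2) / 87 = -1 / 1470300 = -0.00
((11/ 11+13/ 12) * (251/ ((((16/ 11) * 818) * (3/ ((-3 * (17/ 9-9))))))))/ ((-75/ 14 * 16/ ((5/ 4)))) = -96635/ 2120256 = -0.05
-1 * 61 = -61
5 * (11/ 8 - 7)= -28.12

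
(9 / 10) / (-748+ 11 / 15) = -27 / 22418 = -0.00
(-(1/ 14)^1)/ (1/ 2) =-1/ 7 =-0.14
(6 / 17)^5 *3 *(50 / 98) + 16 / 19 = 1124248688 / 1321886867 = 0.85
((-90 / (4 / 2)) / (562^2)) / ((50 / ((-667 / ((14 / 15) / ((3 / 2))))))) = 54027 / 17687264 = 0.00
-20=-20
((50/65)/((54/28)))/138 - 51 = -1235099/24219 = -51.00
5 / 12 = 0.42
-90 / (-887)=90 / 887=0.10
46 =46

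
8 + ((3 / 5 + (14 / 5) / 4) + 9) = 183 / 10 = 18.30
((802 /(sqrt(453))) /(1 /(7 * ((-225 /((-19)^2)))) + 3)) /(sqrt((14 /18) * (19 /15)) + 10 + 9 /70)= -928415250 * sqrt(100415) /2214456264827 + 141052802625 * sqrt(453) /2214456264827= 1.22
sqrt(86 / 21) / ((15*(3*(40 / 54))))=0.06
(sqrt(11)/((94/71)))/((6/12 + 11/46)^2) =37559 * sqrt(11)/27166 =4.59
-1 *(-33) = 33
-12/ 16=-3/ 4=-0.75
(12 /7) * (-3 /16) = -9 /28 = -0.32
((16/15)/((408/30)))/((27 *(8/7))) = 7/2754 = 0.00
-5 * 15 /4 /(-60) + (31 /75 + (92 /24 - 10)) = -6529 /1200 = -5.44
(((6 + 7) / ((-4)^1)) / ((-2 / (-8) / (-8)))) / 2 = 52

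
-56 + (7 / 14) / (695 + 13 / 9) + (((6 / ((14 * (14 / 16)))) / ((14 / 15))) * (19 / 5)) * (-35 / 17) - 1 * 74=-1400389063 / 10442488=-134.10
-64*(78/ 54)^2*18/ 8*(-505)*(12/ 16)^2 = 85345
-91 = -91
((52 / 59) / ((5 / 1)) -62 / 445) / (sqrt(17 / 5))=194 * sqrt(85) / 89267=0.02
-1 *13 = -13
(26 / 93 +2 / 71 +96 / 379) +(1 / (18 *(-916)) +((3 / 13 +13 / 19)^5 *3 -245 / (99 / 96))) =-235.09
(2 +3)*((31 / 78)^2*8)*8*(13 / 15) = 15376 / 351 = 43.81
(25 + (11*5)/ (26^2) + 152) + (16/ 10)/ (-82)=24537231/ 138580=177.06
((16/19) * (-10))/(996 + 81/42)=-2240/265449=-0.01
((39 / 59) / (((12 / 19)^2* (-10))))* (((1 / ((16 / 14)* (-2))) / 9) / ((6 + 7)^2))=2527 / 53015040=0.00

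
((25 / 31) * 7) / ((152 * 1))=175 / 4712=0.04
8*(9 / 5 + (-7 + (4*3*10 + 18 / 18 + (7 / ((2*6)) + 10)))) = 1011.07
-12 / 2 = -6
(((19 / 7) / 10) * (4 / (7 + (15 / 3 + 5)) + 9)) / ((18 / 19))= 56677 / 21420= 2.65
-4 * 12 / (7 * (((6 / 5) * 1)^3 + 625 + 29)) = -1000 / 95627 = -0.01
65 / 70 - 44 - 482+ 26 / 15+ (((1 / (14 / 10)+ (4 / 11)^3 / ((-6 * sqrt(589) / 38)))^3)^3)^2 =-15003336894118279723715036923469473802726437709519497318445227556807271639774438826475273622312641 / 28668670177263025547800895360434820470495941997602193845053159059114280444364735739868409982710 - 352724637051849604641018663924729909817677708385183220793739027670491059507299328640 * sqrt(589) / 11396400119758396856324319686608239208494206924658705848350947117421471879107778191147369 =-523.34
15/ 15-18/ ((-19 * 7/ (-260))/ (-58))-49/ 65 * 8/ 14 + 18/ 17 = 300180467/ 146965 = 2042.53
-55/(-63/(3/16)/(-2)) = -55/168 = -0.33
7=7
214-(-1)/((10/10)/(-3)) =211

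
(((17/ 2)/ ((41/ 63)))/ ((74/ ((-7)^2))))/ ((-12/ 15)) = -262395/ 24272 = -10.81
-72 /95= -0.76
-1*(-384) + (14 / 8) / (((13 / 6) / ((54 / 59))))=384.74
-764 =-764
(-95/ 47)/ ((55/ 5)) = -95/ 517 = -0.18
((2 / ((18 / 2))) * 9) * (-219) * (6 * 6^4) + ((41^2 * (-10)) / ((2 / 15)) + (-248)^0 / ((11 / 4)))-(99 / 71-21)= -2758447507 / 781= -3531943.03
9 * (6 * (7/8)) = 47.25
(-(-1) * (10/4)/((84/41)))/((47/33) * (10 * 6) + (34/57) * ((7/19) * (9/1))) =814055/58328592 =0.01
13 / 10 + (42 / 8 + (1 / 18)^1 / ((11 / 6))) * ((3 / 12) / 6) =24077 / 15840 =1.52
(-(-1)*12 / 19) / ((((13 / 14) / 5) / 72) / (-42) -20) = -2540160 / 80438647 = -0.03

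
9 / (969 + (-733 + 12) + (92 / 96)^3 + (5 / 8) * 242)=124416 / 5531399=0.02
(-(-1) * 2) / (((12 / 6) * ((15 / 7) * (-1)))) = -7 / 15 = -0.47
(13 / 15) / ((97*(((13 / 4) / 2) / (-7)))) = -56 / 1455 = -0.04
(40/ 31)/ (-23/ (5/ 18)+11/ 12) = -2400/ 152303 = -0.02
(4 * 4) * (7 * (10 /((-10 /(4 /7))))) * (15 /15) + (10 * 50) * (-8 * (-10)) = 39936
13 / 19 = 0.68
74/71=1.04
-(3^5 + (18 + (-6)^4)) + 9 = -1548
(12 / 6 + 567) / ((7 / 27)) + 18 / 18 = 15370 / 7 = 2195.71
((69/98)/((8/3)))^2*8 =42849/76832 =0.56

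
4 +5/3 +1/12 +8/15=377/60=6.28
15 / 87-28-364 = -11363 / 29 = -391.83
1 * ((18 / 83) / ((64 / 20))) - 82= -81.93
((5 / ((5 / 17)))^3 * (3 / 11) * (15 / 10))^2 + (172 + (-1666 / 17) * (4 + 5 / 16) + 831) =3910847981 / 968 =4040132.21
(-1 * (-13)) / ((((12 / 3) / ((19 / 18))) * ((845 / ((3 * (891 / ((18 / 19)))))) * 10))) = 11913 / 10400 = 1.15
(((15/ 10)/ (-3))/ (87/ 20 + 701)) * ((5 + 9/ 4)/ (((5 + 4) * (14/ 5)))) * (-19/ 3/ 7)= 13775/ 74654244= 0.00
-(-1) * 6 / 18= 1 / 3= 0.33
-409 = -409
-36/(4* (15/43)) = -129/5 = -25.80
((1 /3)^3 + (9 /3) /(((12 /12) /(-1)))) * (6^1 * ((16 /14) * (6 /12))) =-10.16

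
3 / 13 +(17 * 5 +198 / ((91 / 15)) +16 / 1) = 12182 / 91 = 133.87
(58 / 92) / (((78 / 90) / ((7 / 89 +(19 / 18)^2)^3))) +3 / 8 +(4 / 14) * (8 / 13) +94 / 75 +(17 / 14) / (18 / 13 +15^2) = 277535771117821024079 / 91169490226098211200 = 3.04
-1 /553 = -0.00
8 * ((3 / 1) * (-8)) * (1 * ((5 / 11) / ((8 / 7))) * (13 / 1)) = -10920 / 11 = -992.73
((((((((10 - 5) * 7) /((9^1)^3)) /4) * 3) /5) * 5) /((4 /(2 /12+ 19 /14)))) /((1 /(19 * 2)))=380 /729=0.52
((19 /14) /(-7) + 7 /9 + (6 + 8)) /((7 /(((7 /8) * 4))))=12863 /1764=7.29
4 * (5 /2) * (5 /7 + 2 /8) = 135 /14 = 9.64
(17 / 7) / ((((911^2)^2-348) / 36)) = 612 / 4821382061251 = 0.00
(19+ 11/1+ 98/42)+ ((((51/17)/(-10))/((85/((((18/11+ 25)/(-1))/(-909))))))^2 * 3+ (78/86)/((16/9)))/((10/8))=6277730124450551/191736338337500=32.74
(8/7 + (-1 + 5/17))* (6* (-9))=-2808/119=-23.60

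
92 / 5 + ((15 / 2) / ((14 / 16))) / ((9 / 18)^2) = 1844 / 35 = 52.69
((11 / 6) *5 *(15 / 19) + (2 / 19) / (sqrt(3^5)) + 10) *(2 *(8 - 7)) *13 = 52 *sqrt(3) / 513 + 8515 / 19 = 448.33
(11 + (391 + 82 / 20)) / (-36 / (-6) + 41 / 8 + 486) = 16244 / 19885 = 0.82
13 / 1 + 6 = 19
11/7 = 1.57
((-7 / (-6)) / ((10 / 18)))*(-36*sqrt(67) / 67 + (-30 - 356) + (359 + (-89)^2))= 82887 / 5 - 378*sqrt(67) / 335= 16568.16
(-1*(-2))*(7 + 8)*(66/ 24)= 165/ 2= 82.50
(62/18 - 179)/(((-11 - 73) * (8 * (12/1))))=395/18144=0.02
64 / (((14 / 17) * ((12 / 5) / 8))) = 5440 / 21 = 259.05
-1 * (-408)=408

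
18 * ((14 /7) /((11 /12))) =432 /11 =39.27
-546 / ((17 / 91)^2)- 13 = -4525183 / 289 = -15658.07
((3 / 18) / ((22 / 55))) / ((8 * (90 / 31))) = 0.02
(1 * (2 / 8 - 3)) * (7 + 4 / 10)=-407 / 20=-20.35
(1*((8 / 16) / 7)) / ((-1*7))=-1 / 98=-0.01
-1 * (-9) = 9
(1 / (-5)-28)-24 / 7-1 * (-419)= 13558 / 35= 387.37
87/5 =17.40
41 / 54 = 0.76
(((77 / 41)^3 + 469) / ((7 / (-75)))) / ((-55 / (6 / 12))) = 35121945 / 758131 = 46.33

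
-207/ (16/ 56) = -1449/ 2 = -724.50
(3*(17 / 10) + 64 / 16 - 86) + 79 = 21 / 10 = 2.10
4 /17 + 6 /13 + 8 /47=9006 /10387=0.87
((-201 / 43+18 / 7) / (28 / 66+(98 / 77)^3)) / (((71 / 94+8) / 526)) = -62486560818 / 1229449249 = -50.82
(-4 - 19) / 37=-23 / 37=-0.62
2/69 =0.03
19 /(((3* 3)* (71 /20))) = 380 /639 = 0.59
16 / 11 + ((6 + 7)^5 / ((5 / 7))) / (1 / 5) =28589577 / 11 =2599052.45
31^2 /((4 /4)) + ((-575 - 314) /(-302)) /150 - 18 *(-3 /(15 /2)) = 43860349 /45300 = 968.22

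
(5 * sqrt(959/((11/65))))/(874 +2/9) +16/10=45 * sqrt(685685)/86548 +8/5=2.03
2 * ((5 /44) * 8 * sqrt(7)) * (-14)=-280 * sqrt(7) /11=-67.35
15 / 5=3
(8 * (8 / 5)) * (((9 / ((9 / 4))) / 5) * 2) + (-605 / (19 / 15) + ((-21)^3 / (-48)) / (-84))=-13967233 / 30400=-459.45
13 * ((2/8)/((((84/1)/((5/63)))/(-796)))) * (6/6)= -12935/5292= -2.44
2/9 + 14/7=20/9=2.22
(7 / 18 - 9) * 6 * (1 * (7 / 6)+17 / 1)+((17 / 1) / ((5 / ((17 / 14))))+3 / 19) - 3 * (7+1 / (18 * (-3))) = -11434571 / 11970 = -955.27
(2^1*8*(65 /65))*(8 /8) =16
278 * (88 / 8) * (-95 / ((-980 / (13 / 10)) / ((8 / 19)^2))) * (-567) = -25760592 / 665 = -38737.73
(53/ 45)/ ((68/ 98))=2597/ 1530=1.70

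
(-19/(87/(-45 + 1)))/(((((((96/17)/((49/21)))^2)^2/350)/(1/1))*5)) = 1466905632115/74816815104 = 19.61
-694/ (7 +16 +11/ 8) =-5552/ 195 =-28.47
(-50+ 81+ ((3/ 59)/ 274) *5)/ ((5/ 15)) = 1503483/ 16166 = 93.00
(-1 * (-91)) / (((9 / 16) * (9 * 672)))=13 / 486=0.03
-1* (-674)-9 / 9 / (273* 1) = 184001 / 273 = 674.00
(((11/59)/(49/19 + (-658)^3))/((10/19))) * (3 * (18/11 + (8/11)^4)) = -0.00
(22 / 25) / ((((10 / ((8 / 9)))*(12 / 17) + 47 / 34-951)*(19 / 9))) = -6732 / 15208075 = -0.00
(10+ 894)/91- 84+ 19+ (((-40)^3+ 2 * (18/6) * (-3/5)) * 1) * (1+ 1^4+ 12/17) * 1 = -1340021283/7735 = -173241.28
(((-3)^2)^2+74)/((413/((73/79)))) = 11315/32627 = 0.35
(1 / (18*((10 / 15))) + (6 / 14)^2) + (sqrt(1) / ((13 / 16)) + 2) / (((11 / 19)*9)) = 74587 / 84084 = 0.89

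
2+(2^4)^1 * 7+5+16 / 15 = 1801 / 15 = 120.07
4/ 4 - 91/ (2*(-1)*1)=46.50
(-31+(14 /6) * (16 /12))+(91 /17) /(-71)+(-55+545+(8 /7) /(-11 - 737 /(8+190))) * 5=9759658682 /4030173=2421.65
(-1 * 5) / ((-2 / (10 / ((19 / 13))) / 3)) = 51.32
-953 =-953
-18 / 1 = -18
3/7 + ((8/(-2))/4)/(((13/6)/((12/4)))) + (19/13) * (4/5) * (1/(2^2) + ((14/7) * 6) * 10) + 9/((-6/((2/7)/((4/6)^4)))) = 1000813/7280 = 137.47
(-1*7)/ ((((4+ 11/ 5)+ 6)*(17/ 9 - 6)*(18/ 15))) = 525/ 4514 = 0.12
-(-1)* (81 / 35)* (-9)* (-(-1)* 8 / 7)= -5832 / 245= -23.80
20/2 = 10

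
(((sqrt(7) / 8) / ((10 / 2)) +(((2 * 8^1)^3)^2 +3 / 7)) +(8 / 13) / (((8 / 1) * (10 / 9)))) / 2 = sqrt(7) / 80 +15267267013 / 1820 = 8388608.28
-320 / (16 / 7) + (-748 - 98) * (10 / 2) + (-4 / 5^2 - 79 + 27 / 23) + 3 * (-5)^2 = -2514467 / 575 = -4372.99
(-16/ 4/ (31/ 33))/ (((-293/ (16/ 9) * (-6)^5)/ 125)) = -2750/ 6621507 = -0.00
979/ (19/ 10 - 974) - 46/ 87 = -1298896/ 845727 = -1.54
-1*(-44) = 44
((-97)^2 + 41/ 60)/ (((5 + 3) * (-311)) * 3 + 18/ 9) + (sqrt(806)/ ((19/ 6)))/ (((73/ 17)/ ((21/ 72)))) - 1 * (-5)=119 * sqrt(806)/ 5548 + 1674019/ 447720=4.35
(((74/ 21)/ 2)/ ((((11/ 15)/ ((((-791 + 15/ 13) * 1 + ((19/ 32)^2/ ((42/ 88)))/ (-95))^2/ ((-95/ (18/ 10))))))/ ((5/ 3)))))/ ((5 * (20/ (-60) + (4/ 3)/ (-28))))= 2818645921758787213/ 113425055744000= 24850.29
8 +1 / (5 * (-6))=239 / 30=7.97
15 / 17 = 0.88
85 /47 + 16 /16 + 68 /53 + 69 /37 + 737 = 68476062 /92167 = 742.96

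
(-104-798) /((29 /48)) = -43296 /29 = -1492.97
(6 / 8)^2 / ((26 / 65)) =45 / 32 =1.41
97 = 97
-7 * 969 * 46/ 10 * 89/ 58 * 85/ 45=-78680539/ 870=-90437.40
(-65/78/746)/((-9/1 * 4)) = 5/161136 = 0.00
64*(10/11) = 640/11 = 58.18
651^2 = 423801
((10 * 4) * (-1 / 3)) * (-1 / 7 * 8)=320 / 21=15.24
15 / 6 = 5 / 2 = 2.50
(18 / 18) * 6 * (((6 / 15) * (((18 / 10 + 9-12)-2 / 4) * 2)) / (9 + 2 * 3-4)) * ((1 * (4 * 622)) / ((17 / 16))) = -1737.08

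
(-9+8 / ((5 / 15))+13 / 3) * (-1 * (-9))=174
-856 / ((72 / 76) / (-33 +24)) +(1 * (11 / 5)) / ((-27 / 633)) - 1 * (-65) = 366544 / 45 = 8145.42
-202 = -202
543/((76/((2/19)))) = 543/722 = 0.75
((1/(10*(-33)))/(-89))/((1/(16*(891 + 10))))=7208/14685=0.49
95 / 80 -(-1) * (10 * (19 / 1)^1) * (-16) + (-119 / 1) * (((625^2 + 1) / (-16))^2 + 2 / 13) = -59013671391567 / 832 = -70929893499.48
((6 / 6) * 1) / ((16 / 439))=439 / 16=27.44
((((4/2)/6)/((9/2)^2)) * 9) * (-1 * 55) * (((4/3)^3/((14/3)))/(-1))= 7040/1701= 4.14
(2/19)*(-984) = -1968/19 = -103.58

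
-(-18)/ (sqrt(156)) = 3 * sqrt(39)/ 13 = 1.44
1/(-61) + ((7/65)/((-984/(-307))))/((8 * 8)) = -3962351/249699840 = -0.02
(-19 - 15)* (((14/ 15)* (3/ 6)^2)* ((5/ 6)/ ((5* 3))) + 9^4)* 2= -60230099/ 135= -446148.88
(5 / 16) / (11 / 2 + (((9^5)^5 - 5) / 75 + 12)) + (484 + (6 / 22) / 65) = 3975006901033689318848818781077 / 8212752979194793615546606360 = 484.00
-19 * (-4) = 76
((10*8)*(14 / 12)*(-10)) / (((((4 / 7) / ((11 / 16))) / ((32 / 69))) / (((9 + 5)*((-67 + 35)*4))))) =193177600 / 207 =933225.12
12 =12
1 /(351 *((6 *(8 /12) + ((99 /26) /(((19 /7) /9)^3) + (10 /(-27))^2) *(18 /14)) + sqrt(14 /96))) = 21281401517576088 /1364326689170280666055 - 9709705287828 *sqrt(21) /1364326689170280666055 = 0.00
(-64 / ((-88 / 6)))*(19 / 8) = 114 / 11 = 10.36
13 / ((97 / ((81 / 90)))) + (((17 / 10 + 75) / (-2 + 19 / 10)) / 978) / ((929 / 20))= 45710977 / 440652570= 0.10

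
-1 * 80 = -80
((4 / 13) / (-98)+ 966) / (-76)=-153835 / 12103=-12.71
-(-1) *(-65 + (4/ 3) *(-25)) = -295/ 3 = -98.33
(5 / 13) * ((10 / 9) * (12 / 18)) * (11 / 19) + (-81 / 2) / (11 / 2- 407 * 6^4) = 1160966489 / 7035348177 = 0.17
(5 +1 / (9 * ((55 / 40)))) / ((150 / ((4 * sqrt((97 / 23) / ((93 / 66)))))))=1006 * sqrt(1521542) / 5294025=0.23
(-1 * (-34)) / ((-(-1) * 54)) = 17 / 27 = 0.63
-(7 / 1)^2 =-49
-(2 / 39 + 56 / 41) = -2266 / 1599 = -1.42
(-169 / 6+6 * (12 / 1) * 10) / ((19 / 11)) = 45661 / 114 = 400.54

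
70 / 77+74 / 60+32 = 34.14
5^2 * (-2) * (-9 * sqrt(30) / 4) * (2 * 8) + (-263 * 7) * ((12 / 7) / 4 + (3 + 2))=-9994 + 1800 * sqrt(30)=-134.99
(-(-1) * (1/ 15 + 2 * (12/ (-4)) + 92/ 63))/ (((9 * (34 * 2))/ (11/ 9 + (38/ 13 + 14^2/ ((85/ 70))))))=-463973837/ 383439420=-1.21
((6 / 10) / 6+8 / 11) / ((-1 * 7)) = -13 / 110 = -0.12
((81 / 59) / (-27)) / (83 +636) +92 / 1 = 3902729 / 42421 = 92.00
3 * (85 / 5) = 51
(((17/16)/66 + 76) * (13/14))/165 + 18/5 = 1965049/487872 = 4.03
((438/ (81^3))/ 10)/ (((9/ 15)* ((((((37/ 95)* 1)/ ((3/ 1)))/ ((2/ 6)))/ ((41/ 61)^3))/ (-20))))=-9559342700/ 4463199355977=-0.00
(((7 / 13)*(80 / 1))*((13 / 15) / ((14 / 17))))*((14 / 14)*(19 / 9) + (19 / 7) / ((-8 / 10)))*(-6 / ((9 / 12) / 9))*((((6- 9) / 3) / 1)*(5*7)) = -439280 / 3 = -146426.67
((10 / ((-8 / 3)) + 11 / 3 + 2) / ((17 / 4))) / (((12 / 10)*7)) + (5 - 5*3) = -9.95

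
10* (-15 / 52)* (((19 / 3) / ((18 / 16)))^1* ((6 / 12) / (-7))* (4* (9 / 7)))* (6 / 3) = 11.93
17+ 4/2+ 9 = 28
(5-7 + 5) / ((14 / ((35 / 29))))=15 / 58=0.26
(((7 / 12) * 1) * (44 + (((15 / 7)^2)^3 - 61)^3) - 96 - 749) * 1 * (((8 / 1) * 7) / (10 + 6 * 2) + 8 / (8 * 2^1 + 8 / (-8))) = 9213347967581392147864 / 115152104423667465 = 80010.24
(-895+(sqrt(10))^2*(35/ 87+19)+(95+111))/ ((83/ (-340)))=14641420/ 7221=2027.62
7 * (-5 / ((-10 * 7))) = 0.50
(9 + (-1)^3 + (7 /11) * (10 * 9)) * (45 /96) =30.60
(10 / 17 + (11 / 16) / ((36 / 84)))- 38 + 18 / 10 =-34.01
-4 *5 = -20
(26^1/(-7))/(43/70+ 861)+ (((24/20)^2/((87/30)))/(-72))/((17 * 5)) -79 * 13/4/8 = -763532857591/23787447200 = -32.10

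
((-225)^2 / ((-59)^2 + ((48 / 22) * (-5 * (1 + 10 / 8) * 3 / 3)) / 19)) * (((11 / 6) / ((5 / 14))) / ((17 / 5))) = 271569375 / 12363403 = 21.97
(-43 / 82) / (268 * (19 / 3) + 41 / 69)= -2967 / 9606874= -0.00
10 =10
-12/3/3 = -4/3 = -1.33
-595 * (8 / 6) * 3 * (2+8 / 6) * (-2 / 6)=23800 / 9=2644.44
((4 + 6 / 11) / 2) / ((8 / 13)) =325 / 88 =3.69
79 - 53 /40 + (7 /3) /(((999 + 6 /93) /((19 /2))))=288763151 /3716520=77.70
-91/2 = -45.50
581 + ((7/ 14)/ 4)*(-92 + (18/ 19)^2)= 205630/ 361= 569.61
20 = 20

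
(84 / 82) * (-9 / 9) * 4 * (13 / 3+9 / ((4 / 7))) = -3374 / 41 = -82.29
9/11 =0.82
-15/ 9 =-5/ 3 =-1.67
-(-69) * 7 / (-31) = -483 / 31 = -15.58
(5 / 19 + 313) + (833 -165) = 18644 / 19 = 981.26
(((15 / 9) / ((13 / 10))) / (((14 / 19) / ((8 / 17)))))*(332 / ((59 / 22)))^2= 202723980800 / 16155321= 12548.43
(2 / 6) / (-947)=-1 / 2841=-0.00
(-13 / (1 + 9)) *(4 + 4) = -52 / 5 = -10.40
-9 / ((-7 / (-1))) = -9 / 7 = -1.29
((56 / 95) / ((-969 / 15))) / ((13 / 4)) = -224 / 79781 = -0.00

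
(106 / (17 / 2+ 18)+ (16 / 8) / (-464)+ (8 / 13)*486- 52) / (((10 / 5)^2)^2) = 757235 / 48256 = 15.69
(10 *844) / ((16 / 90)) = 47475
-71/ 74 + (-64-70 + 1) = -9913/ 74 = -133.96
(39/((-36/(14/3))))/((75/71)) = -6461/1350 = -4.79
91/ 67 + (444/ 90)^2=387367/ 15075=25.70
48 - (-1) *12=60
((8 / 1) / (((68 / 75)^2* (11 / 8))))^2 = 506250000 / 10106041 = 50.09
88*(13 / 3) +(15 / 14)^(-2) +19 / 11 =950231 / 2475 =383.93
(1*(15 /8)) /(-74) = -15 /592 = -0.03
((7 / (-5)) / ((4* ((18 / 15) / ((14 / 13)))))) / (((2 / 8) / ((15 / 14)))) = -35 / 26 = -1.35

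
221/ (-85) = -13/ 5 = -2.60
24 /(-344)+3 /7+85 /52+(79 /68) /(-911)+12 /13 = 176664234 /60600631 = 2.92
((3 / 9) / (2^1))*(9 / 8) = 3 / 16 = 0.19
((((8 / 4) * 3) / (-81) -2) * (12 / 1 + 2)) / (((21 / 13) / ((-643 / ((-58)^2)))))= 234052 / 68121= 3.44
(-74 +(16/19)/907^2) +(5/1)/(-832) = -962406357351/13004435392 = -74.01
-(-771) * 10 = 7710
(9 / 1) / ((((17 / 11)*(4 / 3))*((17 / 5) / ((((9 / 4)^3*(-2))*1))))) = -1082565 / 36992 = -29.26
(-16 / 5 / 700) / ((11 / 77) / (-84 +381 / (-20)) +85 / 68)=-32976 / 9006875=-0.00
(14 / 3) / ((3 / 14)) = 196 / 9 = 21.78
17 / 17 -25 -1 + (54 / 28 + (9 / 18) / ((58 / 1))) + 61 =30805 / 812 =37.94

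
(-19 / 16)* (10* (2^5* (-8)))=3040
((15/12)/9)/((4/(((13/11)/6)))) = 65/9504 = 0.01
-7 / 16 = -0.44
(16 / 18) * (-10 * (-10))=800 / 9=88.89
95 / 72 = 1.32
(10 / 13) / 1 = 10 / 13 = 0.77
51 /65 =0.78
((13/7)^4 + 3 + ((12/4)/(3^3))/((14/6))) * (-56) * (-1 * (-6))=-1722160/343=-5020.87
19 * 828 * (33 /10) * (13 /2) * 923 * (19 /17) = 29589426009 /85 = 348110894.22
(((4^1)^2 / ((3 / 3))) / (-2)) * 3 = -24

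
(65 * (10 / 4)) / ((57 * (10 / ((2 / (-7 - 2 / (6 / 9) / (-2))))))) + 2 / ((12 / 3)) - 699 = -876049 / 1254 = -698.60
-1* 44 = -44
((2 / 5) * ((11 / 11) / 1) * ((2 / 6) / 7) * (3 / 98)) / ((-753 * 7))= -0.00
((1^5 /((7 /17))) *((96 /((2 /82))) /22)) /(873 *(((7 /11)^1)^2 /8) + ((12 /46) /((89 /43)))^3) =8417613110904448 /856170605626203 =9.83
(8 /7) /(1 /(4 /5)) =32 /35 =0.91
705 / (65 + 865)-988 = -61209 / 62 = -987.24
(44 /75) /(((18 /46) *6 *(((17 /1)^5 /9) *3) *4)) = 253 /1916806950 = 0.00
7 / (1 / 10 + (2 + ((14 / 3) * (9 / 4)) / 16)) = 160 / 63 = 2.54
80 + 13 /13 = 81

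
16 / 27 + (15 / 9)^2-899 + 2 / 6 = -24173 / 27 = -895.30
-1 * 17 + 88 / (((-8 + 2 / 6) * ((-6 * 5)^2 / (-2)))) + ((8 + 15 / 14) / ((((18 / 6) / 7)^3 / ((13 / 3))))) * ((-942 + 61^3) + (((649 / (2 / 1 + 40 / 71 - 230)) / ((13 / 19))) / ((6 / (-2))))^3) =151784738760738852051889991 / 1344656930943830400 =112879899.15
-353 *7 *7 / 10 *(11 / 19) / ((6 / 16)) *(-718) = 546446824 / 285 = 1917357.28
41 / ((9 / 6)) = 82 / 3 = 27.33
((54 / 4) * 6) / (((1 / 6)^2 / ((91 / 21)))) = 12636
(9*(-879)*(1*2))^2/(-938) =-125167842/469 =-266882.39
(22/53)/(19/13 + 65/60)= 3432/21041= 0.16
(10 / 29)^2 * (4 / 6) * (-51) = -3400 / 841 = -4.04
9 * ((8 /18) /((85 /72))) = 288 /85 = 3.39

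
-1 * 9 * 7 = -63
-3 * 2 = -6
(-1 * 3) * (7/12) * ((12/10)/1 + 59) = -2107/20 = -105.35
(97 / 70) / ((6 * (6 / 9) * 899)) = 97 / 251720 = 0.00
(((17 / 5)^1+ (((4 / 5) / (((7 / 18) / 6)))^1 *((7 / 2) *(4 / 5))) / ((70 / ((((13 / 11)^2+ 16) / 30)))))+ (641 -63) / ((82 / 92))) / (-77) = -2831006267 / 334247375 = -8.47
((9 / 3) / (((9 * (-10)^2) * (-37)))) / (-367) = 0.00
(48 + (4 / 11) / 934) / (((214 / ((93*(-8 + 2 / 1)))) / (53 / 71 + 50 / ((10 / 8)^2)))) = -159948984150 / 39025789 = -4098.55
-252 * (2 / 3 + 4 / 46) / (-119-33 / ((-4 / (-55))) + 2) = 5824 / 17503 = 0.33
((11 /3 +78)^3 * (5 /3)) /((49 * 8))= 1500625 /648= 2315.78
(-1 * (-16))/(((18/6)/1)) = 16/3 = 5.33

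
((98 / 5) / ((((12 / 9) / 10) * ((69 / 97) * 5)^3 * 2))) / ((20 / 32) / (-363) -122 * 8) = -21644952868 / 12931889101125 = -0.00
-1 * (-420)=420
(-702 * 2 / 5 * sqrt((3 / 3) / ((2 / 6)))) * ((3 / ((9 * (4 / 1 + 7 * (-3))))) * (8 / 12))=312 * sqrt(3) / 85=6.36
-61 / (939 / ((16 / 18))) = -488 / 8451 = -0.06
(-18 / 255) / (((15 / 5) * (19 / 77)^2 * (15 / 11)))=-130438 / 460275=-0.28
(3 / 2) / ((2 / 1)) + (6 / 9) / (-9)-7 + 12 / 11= -6217 / 1188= -5.23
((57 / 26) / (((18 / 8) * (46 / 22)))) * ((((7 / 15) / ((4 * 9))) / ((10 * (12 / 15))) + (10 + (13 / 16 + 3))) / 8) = 0.80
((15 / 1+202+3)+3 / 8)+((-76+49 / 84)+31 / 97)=338207 / 2328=145.28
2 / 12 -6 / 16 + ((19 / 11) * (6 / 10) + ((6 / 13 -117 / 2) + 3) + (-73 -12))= -2388851 / 17160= -139.21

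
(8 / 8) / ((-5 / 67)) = -67 / 5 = -13.40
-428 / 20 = -21.40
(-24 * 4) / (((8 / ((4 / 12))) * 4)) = -1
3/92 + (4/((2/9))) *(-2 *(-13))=43059/92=468.03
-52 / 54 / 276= -13 / 3726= -0.00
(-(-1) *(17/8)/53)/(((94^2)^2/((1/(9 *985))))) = 17/293464796088960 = 0.00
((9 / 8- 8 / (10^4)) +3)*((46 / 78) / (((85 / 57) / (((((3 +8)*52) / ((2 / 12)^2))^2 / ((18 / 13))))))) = 499489983.08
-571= -571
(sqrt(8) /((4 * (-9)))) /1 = -sqrt(2) /18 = -0.08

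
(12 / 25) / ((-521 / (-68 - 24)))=1104 / 13025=0.08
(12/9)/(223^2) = 4/149187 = 0.00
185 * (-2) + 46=-324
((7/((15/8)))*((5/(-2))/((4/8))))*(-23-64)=1624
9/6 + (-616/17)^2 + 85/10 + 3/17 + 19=387888/289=1342.17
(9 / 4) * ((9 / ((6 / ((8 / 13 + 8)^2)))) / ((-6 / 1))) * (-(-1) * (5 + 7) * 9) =-762048 / 169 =-4509.16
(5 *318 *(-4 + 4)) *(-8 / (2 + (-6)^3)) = 0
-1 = -1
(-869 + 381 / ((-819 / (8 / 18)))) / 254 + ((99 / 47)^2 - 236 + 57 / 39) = -321933021937 / 1378588302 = -233.52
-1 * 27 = -27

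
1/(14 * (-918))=-1/12852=-0.00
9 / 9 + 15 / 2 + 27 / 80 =707 / 80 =8.84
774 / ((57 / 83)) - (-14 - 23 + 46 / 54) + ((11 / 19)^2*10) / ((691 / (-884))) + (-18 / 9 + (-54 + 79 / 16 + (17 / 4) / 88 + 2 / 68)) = 44653154065811 / 40303299168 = 1107.93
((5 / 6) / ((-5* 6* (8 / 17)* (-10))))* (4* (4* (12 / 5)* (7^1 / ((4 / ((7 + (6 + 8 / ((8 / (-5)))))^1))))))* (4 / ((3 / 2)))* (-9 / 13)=-1904 / 325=-5.86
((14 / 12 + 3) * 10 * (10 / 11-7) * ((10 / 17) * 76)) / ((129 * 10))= -636500 / 72369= -8.80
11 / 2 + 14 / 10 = 69 / 10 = 6.90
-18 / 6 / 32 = -0.09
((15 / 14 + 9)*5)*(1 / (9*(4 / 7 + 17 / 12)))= 470 / 167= 2.81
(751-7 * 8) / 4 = 695 / 4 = 173.75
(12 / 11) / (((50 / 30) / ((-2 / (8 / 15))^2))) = 405 / 44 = 9.20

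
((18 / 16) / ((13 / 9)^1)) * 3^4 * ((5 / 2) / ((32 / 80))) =164025 / 416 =394.29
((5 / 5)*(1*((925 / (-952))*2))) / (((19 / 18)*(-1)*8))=8325 / 36176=0.23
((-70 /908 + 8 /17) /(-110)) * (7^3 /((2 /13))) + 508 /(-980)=-706685351 /83200040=-8.49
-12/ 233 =-0.05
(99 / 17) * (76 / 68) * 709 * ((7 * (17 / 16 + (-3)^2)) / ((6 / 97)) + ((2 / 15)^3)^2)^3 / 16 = 10596400818091983845756525315615048542777 / 24881004738000000000000000000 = 425883155832.06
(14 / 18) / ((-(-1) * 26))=7 / 234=0.03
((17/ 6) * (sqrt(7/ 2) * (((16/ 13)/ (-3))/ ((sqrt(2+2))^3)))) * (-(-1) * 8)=-68 * sqrt(14)/ 117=-2.17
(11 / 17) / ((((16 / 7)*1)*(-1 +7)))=77 / 1632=0.05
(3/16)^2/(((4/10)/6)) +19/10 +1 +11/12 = 16681/3840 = 4.34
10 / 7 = 1.43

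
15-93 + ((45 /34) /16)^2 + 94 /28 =-154612385 /2071552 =-74.64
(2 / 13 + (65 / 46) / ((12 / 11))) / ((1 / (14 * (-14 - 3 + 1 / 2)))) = -800723 / 2392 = -334.75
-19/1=-19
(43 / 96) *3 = 43 / 32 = 1.34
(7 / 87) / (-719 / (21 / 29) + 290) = -49 / 428069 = -0.00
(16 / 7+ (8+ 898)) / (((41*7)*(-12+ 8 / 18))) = -28611 / 104468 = -0.27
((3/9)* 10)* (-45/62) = -75/31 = -2.42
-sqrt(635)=-25.20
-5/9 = -0.56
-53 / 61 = -0.87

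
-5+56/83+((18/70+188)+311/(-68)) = 35430441/197540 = 179.36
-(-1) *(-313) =-313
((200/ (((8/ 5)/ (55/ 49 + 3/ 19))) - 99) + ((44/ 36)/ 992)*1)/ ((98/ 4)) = 2.49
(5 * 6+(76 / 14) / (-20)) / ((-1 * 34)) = -2081 / 2380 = -0.87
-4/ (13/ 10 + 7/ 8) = -160/ 87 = -1.84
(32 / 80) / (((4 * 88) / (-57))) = -57 / 880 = -0.06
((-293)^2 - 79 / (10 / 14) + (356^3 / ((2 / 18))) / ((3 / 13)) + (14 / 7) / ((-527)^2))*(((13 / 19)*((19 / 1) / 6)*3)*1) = 15883285899032227 / 1388645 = 11437974355.60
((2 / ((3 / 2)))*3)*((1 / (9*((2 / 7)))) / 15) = 14 / 135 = 0.10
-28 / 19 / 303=-28 / 5757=-0.00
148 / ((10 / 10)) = 148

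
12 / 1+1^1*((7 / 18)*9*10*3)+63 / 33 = 1308 / 11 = 118.91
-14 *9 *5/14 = -45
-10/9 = -1.11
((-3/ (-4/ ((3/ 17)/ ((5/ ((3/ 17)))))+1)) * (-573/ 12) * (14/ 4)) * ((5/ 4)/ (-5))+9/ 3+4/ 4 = 774787/ 184672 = 4.20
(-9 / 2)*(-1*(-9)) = -81 / 2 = -40.50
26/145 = 0.18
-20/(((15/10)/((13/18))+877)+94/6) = -156/6979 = -0.02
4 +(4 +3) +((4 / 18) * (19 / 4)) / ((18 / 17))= 3887 / 324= 12.00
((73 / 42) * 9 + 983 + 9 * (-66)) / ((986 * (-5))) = -1133 / 13804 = -0.08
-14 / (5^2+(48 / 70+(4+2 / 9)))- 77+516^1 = 4131409 / 9421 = 438.53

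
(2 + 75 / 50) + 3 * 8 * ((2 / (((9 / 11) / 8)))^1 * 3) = 2823 / 2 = 1411.50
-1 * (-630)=630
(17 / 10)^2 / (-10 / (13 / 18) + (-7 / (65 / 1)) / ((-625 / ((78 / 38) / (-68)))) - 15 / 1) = -151688875 / 1514062773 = -0.10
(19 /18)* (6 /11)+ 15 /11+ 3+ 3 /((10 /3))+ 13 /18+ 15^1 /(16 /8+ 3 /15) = 6623 /495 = 13.38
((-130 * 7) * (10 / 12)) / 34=-2275 / 102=-22.30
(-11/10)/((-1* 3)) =11/30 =0.37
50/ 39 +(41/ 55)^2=216809/ 117975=1.84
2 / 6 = 1 / 3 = 0.33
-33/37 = -0.89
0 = 0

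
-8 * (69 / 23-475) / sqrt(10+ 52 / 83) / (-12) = -472 * sqrt(166) / 63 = -96.53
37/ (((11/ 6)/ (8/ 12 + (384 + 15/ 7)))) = 601102/ 77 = 7806.52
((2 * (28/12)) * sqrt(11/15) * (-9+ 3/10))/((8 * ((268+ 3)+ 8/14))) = -1421 * sqrt(165)/1140600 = -0.02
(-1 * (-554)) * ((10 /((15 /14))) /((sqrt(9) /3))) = 15512 /3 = 5170.67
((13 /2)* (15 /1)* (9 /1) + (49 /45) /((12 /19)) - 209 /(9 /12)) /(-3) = -324301 /1620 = -200.19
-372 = -372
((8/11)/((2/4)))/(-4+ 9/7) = -112/209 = -0.54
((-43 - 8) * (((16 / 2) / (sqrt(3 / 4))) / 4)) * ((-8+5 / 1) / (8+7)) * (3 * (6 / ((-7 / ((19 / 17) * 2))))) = -2736 * sqrt(3) / 35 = -135.40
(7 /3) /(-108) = -7 /324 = -0.02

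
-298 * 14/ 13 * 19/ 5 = -79268/ 65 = -1219.51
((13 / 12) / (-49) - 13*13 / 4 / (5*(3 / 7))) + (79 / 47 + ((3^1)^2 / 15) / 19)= -3943894 / 218785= -18.03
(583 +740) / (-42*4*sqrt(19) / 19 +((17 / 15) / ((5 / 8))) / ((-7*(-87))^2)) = -21496652511193479375*sqrt(19) / 2729733652215001072-11886615513675 / 2729733652215001072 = -34.33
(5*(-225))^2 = 1265625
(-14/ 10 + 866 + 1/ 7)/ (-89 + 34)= -30266/ 1925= -15.72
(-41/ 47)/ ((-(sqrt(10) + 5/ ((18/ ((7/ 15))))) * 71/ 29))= -449442/ 97143407 + 3467124 * sqrt(10)/ 97143407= 0.11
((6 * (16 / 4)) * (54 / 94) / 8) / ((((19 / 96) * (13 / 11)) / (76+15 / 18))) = 6572016 / 11609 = 566.11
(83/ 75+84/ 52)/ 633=2654/ 617175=0.00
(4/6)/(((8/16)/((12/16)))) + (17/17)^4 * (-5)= -4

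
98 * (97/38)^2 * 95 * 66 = 76071765/19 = 4003777.11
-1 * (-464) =464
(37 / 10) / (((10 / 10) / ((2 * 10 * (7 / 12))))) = 259 / 6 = 43.17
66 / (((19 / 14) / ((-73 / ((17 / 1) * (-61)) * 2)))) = 134904 / 19703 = 6.85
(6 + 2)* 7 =56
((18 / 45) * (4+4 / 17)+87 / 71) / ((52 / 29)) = 510951 / 313820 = 1.63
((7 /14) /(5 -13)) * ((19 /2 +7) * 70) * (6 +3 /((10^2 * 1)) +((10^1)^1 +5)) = -485793 /320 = -1518.10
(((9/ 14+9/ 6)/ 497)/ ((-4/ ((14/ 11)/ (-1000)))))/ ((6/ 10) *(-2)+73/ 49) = 21/ 4436080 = 0.00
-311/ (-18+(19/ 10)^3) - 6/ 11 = 27.37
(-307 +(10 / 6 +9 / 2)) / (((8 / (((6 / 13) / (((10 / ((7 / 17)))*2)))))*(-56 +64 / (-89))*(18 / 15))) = 1124515 / 214196736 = 0.01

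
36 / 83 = 0.43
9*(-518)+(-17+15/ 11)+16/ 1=-51278/ 11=-4661.64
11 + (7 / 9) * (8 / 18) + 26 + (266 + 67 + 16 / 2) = 30646 / 81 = 378.35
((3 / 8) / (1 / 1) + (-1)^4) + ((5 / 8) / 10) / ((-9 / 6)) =4 / 3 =1.33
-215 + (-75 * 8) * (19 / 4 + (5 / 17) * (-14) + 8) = -91705 / 17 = -5394.41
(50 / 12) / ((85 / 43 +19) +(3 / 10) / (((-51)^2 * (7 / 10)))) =0.20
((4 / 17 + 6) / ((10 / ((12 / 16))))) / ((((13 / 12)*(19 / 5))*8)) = 477 / 33592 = 0.01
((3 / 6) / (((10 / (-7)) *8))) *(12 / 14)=-3 / 80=-0.04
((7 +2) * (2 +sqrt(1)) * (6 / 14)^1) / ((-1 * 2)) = -5.79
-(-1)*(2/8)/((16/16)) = 1/4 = 0.25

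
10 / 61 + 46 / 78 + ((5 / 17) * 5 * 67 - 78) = 860752 / 40443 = 21.28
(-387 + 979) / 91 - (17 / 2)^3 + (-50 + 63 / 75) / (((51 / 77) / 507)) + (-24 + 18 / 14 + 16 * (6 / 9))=-35503836793 / 928200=-38250.20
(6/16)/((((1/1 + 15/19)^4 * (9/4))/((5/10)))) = 130321/16036032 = 0.01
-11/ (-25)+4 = 111/ 25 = 4.44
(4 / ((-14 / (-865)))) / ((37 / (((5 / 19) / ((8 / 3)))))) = 12975 / 19684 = 0.66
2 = 2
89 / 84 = 1.06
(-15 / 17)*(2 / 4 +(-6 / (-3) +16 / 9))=-3.77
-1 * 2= -2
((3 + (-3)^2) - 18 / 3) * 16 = 96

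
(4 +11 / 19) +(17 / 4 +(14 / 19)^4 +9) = 9447609 / 521284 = 18.12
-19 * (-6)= 114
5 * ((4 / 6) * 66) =220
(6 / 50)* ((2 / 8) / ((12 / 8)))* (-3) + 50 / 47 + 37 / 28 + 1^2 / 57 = 4393457 / 1875300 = 2.34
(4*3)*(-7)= -84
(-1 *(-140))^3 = 2744000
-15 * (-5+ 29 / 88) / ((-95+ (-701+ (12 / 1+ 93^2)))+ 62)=0.01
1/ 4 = 0.25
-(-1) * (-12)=-12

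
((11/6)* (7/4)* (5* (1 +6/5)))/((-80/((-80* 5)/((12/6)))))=4235/48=88.23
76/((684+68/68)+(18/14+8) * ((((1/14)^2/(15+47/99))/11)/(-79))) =12619831616/113744534375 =0.11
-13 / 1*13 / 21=-169 / 21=-8.05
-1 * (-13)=13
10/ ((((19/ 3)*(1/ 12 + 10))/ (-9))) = -3240/ 2299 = -1.41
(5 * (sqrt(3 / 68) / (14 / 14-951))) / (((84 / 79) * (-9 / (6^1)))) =79 * sqrt(51) / 813960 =0.00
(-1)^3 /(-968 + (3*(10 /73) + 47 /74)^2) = 29181604 /28215858871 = 0.00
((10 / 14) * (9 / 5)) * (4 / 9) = 4 / 7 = 0.57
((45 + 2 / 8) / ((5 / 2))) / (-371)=-181 / 3710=-0.05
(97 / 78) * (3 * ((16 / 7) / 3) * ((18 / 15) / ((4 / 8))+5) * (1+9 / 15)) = 229696 / 6825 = 33.66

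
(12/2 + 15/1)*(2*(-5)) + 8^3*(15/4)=1710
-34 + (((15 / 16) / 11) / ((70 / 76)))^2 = -12898255 / 379456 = -33.99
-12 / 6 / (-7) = 2 / 7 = 0.29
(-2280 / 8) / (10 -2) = -285 / 8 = -35.62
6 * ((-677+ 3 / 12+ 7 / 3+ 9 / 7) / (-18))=56543 / 252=224.38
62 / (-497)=-62 / 497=-0.12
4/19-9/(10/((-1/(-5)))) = 29/950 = 0.03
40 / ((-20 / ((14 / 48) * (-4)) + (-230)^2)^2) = 49 / 3430274410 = 0.00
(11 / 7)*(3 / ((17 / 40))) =1320 / 119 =11.09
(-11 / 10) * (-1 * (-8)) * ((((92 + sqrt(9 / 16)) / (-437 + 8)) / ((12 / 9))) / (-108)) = -371 / 28080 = -0.01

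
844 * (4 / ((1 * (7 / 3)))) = 10128 / 7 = 1446.86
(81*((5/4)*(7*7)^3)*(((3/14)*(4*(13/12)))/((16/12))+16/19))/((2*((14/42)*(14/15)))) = 71632214325/2432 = 29454035.50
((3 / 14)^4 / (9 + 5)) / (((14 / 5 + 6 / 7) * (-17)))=-405 / 167186432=-0.00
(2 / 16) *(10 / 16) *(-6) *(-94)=44.06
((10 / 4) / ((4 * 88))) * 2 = 5 / 352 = 0.01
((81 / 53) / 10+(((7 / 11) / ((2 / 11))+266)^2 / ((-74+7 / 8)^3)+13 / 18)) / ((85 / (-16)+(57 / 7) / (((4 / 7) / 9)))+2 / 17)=1989411266992 / 355150275289875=0.01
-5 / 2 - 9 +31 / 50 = -272 / 25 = -10.88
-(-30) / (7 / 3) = 90 / 7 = 12.86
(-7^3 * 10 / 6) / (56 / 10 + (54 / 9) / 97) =-831775 / 8238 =-100.97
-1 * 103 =-103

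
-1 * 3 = -3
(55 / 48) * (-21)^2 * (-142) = -574035 / 8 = -71754.38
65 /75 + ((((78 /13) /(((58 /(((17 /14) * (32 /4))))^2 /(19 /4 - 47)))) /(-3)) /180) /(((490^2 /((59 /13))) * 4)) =0.87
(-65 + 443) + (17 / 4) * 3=390.75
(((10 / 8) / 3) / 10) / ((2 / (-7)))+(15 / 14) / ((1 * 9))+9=1005 / 112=8.97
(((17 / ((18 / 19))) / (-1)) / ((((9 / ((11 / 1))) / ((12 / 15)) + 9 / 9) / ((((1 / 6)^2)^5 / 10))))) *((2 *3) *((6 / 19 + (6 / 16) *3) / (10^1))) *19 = -259369 / 1076297932800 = -0.00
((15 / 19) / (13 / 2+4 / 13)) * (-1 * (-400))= 52000 / 1121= 46.39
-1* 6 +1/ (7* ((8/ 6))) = -165/ 28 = -5.89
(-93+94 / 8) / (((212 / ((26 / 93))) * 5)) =-845 / 39432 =-0.02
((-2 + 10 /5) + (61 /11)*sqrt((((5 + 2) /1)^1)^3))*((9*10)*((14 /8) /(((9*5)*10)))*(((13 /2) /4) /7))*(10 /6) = 5551*sqrt(7) /1056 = 13.91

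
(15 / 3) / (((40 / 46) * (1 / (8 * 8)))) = 368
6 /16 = 3 /8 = 0.38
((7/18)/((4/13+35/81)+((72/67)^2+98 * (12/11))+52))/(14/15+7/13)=1126581885/685615401178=0.00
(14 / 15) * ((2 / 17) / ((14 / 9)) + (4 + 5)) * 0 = 0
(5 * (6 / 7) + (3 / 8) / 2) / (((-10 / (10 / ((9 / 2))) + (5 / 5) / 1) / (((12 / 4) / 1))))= -1503 / 392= -3.83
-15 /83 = -0.18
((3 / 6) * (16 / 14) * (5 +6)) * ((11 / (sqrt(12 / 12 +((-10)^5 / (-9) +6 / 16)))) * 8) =23232 * sqrt(1600198) / 5600693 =5.25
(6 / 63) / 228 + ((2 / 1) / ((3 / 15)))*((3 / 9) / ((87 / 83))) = 73603 / 23142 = 3.18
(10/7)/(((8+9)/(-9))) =-90/119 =-0.76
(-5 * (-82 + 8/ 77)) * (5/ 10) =15765/ 77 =204.74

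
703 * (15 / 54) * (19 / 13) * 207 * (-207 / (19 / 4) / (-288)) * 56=13016045 / 26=500617.12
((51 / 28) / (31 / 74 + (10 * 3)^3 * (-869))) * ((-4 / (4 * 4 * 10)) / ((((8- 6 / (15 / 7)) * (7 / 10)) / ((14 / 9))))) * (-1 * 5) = -925 / 223058596488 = -0.00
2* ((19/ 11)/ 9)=38/ 99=0.38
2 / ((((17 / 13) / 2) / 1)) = 52 / 17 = 3.06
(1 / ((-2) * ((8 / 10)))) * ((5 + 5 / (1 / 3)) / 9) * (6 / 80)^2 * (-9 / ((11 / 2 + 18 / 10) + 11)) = 15 / 3904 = 0.00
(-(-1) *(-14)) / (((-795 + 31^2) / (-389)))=2723 / 83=32.81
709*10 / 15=1418 / 3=472.67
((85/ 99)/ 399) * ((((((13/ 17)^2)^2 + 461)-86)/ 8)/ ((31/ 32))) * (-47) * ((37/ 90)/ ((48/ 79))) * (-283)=258660809419/ 275781429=937.92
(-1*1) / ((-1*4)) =0.25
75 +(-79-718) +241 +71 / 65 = -31194 / 65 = -479.91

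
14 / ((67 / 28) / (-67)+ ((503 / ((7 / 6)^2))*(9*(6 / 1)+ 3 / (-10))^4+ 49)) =428750 / 94112574271743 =0.00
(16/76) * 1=4/19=0.21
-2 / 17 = -0.12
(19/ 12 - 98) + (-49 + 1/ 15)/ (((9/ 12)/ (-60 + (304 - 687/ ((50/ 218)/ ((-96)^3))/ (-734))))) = 1059954901933/ 4500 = 235545533.76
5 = 5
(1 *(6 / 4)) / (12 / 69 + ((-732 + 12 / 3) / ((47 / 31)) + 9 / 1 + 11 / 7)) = -7567 / 2368092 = -0.00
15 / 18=5 / 6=0.83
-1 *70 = -70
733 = 733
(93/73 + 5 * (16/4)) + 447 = 468.27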